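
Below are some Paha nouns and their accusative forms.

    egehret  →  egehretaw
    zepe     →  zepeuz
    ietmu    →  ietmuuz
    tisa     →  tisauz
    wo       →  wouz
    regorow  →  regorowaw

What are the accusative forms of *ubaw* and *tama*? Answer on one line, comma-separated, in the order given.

The suffix is conditioned by the final sound: -aw when the stem ends in a consonant (*egehret*, *regorow*); -uz when the stem ends in a vowel (*zepe*, *ietmu*, *tisa*, *wo*).
The final sound of *ubaw* is /w/, which is a consonant, so the suffix is -aw, giving *ubawaw*.
*tama* — final sound /a/ (a vowel) → -uz → *tamauz*.

ubawaw, tamauz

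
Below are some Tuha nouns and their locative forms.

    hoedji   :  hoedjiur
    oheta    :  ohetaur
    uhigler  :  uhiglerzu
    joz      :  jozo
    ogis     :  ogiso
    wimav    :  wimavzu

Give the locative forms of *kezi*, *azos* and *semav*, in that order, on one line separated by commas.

keziur, azoso, semavzu

The suffix is conditioned by the final sound: -o when the stem ends in a sibilant (*joz*, *ogis*); -zu when the stem ends in a non-sibilant consonant (*uhigler*, *wimav*); -ur when the stem ends in a vowel (*hoedji*, *oheta*).
*kezi* — final sound /i/ (a vowel) → -ur → *keziur*.
The final sound of *azos* is /s/, which is a sibilant, so the suffix is -o, giving *azoso*.
*semav* — final sound /v/ (a non-sibilant consonant) → -zu → *semavzu*.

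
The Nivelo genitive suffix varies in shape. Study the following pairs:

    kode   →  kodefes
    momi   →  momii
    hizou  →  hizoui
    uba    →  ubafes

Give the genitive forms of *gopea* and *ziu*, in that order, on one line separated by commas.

Looking at the last vowel of each stem: -i when the last vowel of the stem is a high vowel (*momi*, *hizou*); -fes when the last vowel of the stem is a non-high vowel (*kode*, *uba*).
*gopea* — last vowel /a/ (a non-high vowel) → -fes → *gopeafes*.
*ziu* — last vowel /u/ (a high vowel) → -i → *ziui*.

gopeafes, ziui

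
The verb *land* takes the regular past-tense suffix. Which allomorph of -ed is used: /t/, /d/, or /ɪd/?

The stem *land* ends in /t/ or /d/.
The -ed suffix is realized as /ɪd/ after /t, d/; as /t/ after other voiceless consonants; and as /d/ after other voiced sounds.
So -ed on *land* is pronounced /ɪd/.

/ɪd/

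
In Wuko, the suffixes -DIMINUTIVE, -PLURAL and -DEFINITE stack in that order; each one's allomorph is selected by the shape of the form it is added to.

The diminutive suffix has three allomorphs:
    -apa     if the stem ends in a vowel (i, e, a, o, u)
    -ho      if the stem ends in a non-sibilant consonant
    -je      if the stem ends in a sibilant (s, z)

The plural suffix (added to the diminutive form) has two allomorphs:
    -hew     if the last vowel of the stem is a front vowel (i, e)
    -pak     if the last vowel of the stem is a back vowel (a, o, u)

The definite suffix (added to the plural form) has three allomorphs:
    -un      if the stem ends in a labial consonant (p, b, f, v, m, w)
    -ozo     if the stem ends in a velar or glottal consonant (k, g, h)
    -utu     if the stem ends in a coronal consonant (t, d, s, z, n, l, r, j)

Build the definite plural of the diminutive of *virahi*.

*virahi*: final sound = /i/, a vowel → -apa → *virahiapa*.
The diminutive form *virahiapa* — last vowel /a/ (a back vowel) → -pak → *virahiapapak*.
The plural form *virahiapapak* — final consonant /k/ (velar/glottal) → -ozo → *virahiapapakozo*.

virahiapapakozo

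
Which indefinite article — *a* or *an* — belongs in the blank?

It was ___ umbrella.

The indefinite article is chosen by the initial *sound* of the following word, not its spelling.
*umbrella* begins with the sound /ʌ/ (u pronounced /ʌ/) — a vowel sound.
So the article is *an*: It was an umbrella.

an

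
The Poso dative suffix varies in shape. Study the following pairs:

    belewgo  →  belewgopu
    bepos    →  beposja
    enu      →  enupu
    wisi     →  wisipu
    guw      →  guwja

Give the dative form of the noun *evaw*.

evawja

The alternation tracks the final sound of the stem — -ja when the stem ends in a consonant (*bepos*, *guw*); -pu when the stem ends in a vowel (*belewgo*, *enu*, *wisi*).
*evaw*: final sound = /w/, a consonant → -ja → *evawja*.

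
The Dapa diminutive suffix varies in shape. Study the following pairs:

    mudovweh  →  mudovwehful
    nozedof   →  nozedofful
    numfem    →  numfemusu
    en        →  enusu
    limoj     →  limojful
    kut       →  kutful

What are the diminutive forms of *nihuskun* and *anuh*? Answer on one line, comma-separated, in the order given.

The suffix is conditioned by the final consonant: -usu when the stem ends in a nasal (*numfem*, *en*); -ful when the stem ends in a non-nasal consonant (*mudovweh*, *nozedof*, *limoj*, *kut*).
*nihuskun*: final consonant = /n/, a nasal → -usu → *nihuskunusu*.
*anuh* — final consonant /h/ (non-nasal) → -ful → *anuhful*.

nihuskunusu, anuhful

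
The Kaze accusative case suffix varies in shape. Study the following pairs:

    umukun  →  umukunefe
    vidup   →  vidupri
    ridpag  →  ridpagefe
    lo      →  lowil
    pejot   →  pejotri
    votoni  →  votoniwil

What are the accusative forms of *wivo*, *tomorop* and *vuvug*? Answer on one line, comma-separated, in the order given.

The alternation tracks the final sound of the stem — -ri when the stem ends in a voiceless consonant (*vidup*, *pejot*); -efe when the stem ends in a voiced consonant (*umukun*, *ridpag*); -wil when the stem ends in a vowel (*lo*, *votoni*).
The final sound of *wivo* is /o/, which is a vowel, so the suffix is -wil, giving *wivowil*.
The final sound of *tomorop* is /p/, which is a voiceless consonant, so the suffix is -ri, giving *tomoropri*.
The final sound of *vuvug* is /g/, which is a voiced consonant, so the suffix is -efe, giving *vuvugefe*.

wivowil, tomoropri, vuvugefe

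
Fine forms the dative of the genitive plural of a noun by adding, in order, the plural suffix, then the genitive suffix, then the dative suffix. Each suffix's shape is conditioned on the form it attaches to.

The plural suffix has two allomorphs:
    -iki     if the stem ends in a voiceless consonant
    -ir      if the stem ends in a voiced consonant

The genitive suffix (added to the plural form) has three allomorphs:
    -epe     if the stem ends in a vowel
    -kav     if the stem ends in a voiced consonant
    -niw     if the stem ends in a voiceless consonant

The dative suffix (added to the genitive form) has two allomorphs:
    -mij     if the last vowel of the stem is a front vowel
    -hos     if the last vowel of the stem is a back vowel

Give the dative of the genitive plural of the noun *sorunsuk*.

sorunsukikiepemij

The final consonant of *sorunsuk* is /k/, which is voiceless, so the plural suffix is -iki, giving *sorunsukiki*.
The plural form *sorunsukiki*: final sound = /i/, a vowel → -epe → *sorunsukikiepe*.
The last vowel of the genitive form *sorunsukikiepe* is /e/, which is a front vowel, so the dative suffix is -mij, giving *sorunsukikiepemij*.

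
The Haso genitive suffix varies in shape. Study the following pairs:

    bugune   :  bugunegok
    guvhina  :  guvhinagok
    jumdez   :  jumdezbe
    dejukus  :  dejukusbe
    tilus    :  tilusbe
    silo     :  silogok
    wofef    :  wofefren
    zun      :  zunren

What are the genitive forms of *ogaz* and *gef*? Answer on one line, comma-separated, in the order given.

The alternation tracks the final sound of the stem — -be when the stem ends in a sibilant (*jumdez*, *dejukus*, *tilus*); -ren when the stem ends in a non-sibilant consonant (*wofef*, *zun*); -gok when the stem ends in a vowel (*bugune*, *guvhina*, *silo*).
*ogaz* — final sound /z/ (a sibilant) → -be → *ogazbe*.
Since the final sound of *gef* is /f/ (a non-sibilant consonant), it takes -ren, giving *gefren*.

ogazbe, gefren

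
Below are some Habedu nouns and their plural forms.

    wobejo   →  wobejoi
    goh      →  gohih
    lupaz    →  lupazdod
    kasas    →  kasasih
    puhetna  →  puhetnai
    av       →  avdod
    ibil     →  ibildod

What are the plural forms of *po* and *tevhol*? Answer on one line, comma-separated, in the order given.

poi, tevholdod

The suffix is conditioned by the final sound: -ih when the stem ends in a voiceless consonant (*goh*, *kasas*); -dod when the stem ends in a voiced consonant (*lupaz*, *av*, *ibil*); -i when the stem ends in a vowel (*wobejo*, *puhetna*).
Since the final sound of *po* is /o/ (a vowel), it takes -i, giving *poi*.
*tevhol*: final sound = /l/, a voiced consonant → -dod → *tevholdod*.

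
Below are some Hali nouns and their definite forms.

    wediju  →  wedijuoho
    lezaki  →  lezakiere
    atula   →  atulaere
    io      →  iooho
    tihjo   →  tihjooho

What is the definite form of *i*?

The suffix is conditioned by the last vowel: -oho when the last vowel of the stem is a rounded vowel (*wediju*, *io*, *tihjo*); -ere when the last vowel of the stem is an unrounded vowel (*lezaki*, *atula*).
Since the last vowel of *i* is /i/ (an unrounded vowel), it takes -ere, giving *iere*.

iere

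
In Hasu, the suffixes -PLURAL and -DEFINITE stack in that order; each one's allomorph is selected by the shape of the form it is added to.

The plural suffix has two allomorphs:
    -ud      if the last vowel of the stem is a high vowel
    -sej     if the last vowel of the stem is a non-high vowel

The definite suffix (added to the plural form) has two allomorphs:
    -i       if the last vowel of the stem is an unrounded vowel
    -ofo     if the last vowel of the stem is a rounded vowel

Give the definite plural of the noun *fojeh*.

fojehseji

The last vowel of *fojeh* is /e/, which is a non-high vowel, so the plural suffix is -sej, giving *fojehsej*.
The plural form *fojehsej* — last vowel /e/ (an unrounded vowel) → -i → *fojehseji*.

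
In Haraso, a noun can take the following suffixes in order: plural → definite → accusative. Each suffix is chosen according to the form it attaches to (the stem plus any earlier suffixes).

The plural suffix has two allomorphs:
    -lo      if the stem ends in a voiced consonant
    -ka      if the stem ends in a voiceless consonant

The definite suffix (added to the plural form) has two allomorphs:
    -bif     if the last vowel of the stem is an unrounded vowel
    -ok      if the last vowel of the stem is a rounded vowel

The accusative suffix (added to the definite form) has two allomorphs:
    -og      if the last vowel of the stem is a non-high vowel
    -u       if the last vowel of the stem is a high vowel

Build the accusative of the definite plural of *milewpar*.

milewparlookog

The final consonant of *milewpar* is /r/, which is voiced, so the plural suffix is -lo, giving *milewparlo*.
The plural form *milewparlo* — last vowel /o/ (a rounded vowel) → -ok → *milewparlook*.
The last vowel of the definite form *milewparlook* is /o/, which is a non-high vowel, so the accusative suffix is -og, giving *milewparlookog*.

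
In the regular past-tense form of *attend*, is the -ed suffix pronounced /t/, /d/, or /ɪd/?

/ɪd/

The stem *attend* ends in /t/ or /d/.
The -ed suffix is realized as /ɪd/ after /t, d/; as /t/ after other voiceless consonants; and as /d/ after other voiced sounds.
So -ed on *attend* is pronounced /ɪd/.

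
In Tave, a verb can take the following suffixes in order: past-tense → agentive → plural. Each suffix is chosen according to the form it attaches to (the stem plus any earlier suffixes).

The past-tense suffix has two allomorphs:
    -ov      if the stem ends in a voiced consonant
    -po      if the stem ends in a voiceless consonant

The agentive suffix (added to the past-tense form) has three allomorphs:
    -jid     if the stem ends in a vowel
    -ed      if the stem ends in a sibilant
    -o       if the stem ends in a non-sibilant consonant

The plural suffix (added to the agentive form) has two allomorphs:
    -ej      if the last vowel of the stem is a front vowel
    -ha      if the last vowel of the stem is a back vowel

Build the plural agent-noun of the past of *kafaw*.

kafawovoha

The final consonant of *kafaw* is /w/, which is voiced, so the past-tense suffix is -ov, giving *kafawov*.
The final sound of the past-tense form *kafawov* is /v/, which is a non-sibilant consonant, so the agentive suffix is -o, giving *kafawovo*.
The agentive form *kafawovo*: last vowel = /o/, a back vowel → -ha → *kafawovoha*.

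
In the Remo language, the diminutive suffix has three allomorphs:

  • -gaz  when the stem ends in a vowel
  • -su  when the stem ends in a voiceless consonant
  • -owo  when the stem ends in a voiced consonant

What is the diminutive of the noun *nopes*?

nopessu

*nopes*: final sound = /s/, a voiceless consonant → -su → *nopessu*.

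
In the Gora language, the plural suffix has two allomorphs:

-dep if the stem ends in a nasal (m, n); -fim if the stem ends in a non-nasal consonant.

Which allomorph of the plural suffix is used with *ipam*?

-dep

*ipam* — final consonant /m/ (a nasal) → -dep.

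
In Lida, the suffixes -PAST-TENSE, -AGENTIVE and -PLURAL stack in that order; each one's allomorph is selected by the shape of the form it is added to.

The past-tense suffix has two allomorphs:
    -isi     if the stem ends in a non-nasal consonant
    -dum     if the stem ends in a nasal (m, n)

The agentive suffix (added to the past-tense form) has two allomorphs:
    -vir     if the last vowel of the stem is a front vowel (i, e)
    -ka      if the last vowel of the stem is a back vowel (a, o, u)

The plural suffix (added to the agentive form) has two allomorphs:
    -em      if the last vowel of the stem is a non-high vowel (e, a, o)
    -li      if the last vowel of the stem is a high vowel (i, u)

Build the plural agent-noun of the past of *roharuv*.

*roharuv*: final consonant = /v/, non-nasal → -isi → *roharuvisi*.
The past-tense form *roharuvisi*: last vowel = /i/, a front vowel → -vir → *roharuvisivir*.
Since the last vowel of the agentive form *roharuvisivir* is /i/ (a high vowel), it takes -li, giving *roharuvisivirli*.

roharuvisivirli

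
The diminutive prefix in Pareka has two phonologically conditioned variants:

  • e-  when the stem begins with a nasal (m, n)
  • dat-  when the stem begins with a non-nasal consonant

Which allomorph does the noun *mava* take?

The first consonant of *mava* is /m/, which is a nasal, so the prefix is e-.

e-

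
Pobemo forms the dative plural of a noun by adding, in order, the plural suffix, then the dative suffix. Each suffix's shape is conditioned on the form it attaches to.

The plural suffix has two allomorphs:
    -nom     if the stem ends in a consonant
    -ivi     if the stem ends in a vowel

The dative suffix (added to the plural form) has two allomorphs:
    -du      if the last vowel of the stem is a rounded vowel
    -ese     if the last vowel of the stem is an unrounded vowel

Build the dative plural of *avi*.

aviiviese

*avi*: final sound = /i/, a vowel → -ivi → *aviivi*.
The plural form *aviivi*: last vowel = /i/, an unrounded vowel → -ese → *aviiviese*.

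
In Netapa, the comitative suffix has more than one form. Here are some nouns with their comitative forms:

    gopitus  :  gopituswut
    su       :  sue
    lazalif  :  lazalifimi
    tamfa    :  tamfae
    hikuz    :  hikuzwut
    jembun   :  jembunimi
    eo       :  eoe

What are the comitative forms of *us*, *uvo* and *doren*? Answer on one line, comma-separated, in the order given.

The alternation tracks the final sound of the stem — -wut when the stem ends in a sibilant (*gopitus*, *hikuz*); -imi when the stem ends in a non-sibilant consonant (*lazalif*, *jembun*); -e when the stem ends in a vowel (*su*, *tamfa*, *eo*).
Since the final sound of *us* is /s/ (a sibilant), it takes -wut, giving *uswut*.
*uvo* — final sound /o/ (a vowel) → -e → *uvoe*.
*doren* — final sound /n/ (a non-sibilant consonant) → -imi → *dorenimi*.

uswut, uvoe, dorenimi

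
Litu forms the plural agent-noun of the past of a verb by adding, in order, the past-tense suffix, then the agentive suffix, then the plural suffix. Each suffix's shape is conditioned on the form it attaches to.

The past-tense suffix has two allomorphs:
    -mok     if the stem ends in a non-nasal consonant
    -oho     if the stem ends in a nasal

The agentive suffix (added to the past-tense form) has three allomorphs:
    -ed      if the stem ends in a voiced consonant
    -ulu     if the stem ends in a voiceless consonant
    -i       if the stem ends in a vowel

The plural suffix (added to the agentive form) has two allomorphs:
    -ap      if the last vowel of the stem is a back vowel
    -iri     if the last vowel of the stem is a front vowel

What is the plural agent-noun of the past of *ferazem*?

ferazemohoiiri

*ferazem* — final consonant /m/ (a nasal) → -oho → *ferazemoho*.
The past-tense form *ferazemoho*: final sound = /o/, a vowel → -i → *ferazemohoi*.
The agentive form *ferazemohoi*: last vowel = /i/, a front vowel → -iri → *ferazemohoiiri*.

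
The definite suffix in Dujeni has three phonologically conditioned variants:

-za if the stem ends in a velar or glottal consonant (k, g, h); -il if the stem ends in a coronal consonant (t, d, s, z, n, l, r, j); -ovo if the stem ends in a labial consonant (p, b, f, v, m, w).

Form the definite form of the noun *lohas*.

The final consonant of *lohas* is /s/, which is coronal, so the suffix is -il, giving *lohasil*.

lohasil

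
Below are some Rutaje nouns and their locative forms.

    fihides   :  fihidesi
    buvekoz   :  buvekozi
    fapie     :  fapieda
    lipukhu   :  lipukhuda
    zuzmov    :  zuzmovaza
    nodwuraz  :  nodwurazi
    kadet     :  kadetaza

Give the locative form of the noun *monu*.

monuda

The alternation tracks the final sound of the stem — -i when the stem ends in a sibilant (*fihides*, *buvekoz*, *nodwuraz*); -aza when the stem ends in a non-sibilant consonant (*zuzmov*, *kadet*); -da when the stem ends in a vowel (*fapie*, *lipukhu*).
*monu*: final sound = /u/, a vowel → -da → *monuda*.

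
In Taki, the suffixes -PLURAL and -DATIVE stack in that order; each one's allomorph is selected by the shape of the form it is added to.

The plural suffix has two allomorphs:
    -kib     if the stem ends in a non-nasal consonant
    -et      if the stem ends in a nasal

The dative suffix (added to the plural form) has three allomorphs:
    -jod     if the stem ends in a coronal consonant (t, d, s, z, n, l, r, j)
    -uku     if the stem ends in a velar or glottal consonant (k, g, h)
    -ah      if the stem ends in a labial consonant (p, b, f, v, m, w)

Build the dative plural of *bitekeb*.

The final consonant of *bitekeb* is /b/, which is non-nasal, so the plural suffix is -kib, giving *bitekebkib*.
The final consonant of the plural form *bitekebkib* is /b/, which is labial, so the dative suffix is -ah, giving *bitekebkibah*.

bitekebkibah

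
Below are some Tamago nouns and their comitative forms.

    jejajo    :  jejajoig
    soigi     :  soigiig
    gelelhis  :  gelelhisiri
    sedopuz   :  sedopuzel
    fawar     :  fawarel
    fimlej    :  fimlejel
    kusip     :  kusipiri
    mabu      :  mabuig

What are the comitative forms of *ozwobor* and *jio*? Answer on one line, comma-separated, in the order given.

The alternation tracks the final sound of the stem — -iri when the stem ends in a voiceless consonant (*gelelhis*, *kusip*); -el when the stem ends in a voiced consonant (*sedopuz*, *fawar*, *fimlej*); -ig when the stem ends in a vowel (*jejajo*, *soigi*, *mabu*).
*ozwobor* — final sound /r/ (a voiced consonant) → -el → *ozwoborel*.
*jio* — final sound /o/ (a vowel) → -ig → *jioig*.

ozwoborel, jioig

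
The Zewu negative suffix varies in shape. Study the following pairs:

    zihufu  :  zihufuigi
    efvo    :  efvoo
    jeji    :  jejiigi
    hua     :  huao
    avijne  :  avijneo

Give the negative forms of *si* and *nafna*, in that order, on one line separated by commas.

siigi, nafnao

The pattern is height harmony: -igi when the last vowel of the stem is a high vowel (*zihufu*, *jeji*); -o when the last vowel of the stem is a non-high vowel (*efvo*, *hua*, *avijne*).
*si*: last vowel = /i/, a high vowel → -igi → *siigi*.
Since the last vowel of *nafna* is /a/ (a non-high vowel), it takes -o, giving *nafnao*.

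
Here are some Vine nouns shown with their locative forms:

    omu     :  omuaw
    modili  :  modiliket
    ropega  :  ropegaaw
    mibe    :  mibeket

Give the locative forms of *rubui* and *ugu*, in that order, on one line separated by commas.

rubuiket, uguaw

The suffix is conditioned by the last vowel: -ket when the last vowel of the stem is a front vowel (*modili*, *mibe*); -aw when the last vowel of the stem is a back vowel (*omu*, *ropega*).
Since the last vowel of *rubui* is /i/ (a front vowel), it takes -ket, giving *rubuiket*.
*ugu* — last vowel /u/ (a back vowel) → -aw → *uguaw*.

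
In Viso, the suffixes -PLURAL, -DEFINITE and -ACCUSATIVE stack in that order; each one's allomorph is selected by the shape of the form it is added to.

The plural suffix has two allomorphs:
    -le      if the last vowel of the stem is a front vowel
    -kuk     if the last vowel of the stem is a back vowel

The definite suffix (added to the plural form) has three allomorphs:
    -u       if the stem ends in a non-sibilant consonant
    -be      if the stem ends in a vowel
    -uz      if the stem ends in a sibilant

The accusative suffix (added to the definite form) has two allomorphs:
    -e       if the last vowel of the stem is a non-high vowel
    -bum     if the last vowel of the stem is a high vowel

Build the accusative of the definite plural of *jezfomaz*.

jezfomazkukubum

The last vowel of *jezfomaz* is /a/, which is a back vowel, so the plural suffix is -kuk, giving *jezfomazkuk*.
Since the final sound of the plural form *jezfomazkuk* is /k/ (a non-sibilant consonant), it takes -u, giving *jezfomazkuku*.
The definite form *jezfomazkuku*: last vowel = /u/, a high vowel → -bum → *jezfomazkukubum*.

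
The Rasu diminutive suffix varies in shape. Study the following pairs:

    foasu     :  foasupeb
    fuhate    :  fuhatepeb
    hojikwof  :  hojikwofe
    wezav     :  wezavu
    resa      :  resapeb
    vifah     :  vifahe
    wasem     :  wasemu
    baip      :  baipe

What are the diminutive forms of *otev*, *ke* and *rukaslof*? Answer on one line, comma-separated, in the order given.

otevu, kepeb, rukaslofe

The suffix is conditioned by the final sound: -e when the stem ends in a voiceless consonant (*hojikwof*, *vifah*, *baip*); -u when the stem ends in a voiced consonant (*wezav*, *wasem*); -peb when the stem ends in a vowel (*foasu*, *fuhate*, *resa*).
Since the final sound of *otev* is /v/ (a voiced consonant), it takes -u, giving *otevu*.
The final sound of *ke* is /e/, which is a vowel, so the suffix is -peb, giving *kepeb*.
The final sound of *rukaslof* is /f/, which is a voiceless consonant, so the suffix is -e, giving *rukaslofe*.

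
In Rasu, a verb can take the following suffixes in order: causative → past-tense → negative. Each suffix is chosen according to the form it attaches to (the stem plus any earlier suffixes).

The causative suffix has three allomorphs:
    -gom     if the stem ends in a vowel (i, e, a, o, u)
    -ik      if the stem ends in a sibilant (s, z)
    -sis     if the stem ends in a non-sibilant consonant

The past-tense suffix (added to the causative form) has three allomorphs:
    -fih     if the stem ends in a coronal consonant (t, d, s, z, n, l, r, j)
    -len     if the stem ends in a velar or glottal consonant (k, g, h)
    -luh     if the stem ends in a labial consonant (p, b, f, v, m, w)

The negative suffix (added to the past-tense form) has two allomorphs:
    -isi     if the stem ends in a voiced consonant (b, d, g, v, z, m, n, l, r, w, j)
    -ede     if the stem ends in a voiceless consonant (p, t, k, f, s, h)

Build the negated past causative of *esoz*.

*esoz*: final sound = /z/, a sibilant → -ik → *esozik*.
The causative form *esozik* — final consonant /k/ (velar/glottal) → -len → *esoziklen*.
The past-tense form *esoziklen* — final consonant /n/ (voiced) → -isi → *esoziklenisi*.

esoziklenisi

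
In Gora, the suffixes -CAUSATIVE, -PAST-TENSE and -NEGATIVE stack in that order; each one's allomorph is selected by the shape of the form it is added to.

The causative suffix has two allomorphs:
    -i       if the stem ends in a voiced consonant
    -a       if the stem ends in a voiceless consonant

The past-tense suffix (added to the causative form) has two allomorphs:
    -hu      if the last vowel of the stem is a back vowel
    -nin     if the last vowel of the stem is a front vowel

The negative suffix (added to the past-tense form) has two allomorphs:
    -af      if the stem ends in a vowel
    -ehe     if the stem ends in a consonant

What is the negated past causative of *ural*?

*ural* — final consonant /l/ (voiced) → -i → *urali*.
The causative form *urali*: last vowel = /i/, a front vowel → -nin → *uralinin*.
The past-tense form *uralinin*: final sound = /n/, a consonant → -ehe → *uralininehe*.

uralininehe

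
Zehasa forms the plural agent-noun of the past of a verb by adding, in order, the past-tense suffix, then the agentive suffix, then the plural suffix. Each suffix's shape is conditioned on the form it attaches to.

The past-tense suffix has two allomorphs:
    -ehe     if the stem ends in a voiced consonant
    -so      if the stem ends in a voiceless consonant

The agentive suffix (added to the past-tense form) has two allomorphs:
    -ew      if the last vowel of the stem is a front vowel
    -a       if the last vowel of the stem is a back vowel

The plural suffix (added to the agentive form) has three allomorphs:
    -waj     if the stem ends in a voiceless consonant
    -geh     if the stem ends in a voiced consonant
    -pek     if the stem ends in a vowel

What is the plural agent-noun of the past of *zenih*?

*zenih* — final consonant /h/ (voiceless) → -so → *zenihso*.
The past-tense form *zenihso* — last vowel /o/ (a back vowel) → -a → *zenihsoa*.
The agentive form *zenihsoa*: final sound = /a/, a vowel → -pek → *zenihsoapek*.

zenihsoapek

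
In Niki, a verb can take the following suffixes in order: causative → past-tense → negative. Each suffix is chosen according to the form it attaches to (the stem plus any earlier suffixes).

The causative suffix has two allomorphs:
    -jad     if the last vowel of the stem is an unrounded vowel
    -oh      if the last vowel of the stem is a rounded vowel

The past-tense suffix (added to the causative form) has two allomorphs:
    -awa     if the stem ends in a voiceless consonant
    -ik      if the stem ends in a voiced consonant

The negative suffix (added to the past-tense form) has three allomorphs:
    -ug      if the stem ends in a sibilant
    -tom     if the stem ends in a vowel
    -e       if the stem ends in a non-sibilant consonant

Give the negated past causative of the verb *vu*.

vuohawatom

The last vowel of *vu* is /u/, which is a rounded vowel, so the causative suffix is -oh, giving *vuoh*.
The final consonant of the causative form *vuoh* is /h/, which is voiceless, so the past-tense suffix is -awa, giving *vuohawa*.
The past-tense form *vuohawa*: final sound = /a/, a vowel → -tom → *vuohawatom*.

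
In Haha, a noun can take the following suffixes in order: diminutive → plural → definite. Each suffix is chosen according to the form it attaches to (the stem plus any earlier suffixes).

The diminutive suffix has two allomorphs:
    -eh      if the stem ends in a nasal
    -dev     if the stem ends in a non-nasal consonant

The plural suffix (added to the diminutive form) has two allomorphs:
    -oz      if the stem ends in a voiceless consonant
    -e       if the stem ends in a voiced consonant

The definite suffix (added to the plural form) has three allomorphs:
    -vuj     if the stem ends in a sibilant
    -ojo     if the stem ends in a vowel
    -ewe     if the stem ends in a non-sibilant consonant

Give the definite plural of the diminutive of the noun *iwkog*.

iwkogdeveojo

The final consonant of *iwkog* is /g/, which is non-nasal, so the diminutive suffix is -dev, giving *iwkogdev*.
Since the final consonant of the diminutive form *iwkogdev* is /v/ (voiced), it takes -e, giving *iwkogdeve*.
Since the final sound of the plural form *iwkogdeve* is /e/ (a vowel), it takes -ojo, giving *iwkogdeveojo*.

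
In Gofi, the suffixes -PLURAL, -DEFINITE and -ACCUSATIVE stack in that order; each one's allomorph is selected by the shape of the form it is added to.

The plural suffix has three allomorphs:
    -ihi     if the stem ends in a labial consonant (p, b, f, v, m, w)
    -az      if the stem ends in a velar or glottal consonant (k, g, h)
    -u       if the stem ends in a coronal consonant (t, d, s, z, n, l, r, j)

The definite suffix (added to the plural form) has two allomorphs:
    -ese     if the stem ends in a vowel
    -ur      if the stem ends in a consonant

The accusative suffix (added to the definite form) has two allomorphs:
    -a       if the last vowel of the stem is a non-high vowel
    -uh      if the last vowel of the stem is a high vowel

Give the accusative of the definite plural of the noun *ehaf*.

The final consonant of *ehaf* is /f/, which is labial, so the plural suffix is -ihi, giving *ehafihi*.
Since the final sound of the plural form *ehafihi* is /i/ (a vowel), it takes -ese, giving *ehafihiese*.
The definite form *ehafihiese* — last vowel /e/ (a non-high vowel) → -a → *ehafihiesea*.

ehafihiesea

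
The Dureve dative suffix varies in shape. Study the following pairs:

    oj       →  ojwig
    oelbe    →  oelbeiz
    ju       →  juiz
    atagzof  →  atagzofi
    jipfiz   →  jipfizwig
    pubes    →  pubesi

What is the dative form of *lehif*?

lehifi

The suffix is conditioned by the final sound: -i when the stem ends in a voiceless consonant (*atagzof*, *pubes*); -wig when the stem ends in a voiced consonant (*oj*, *jipfiz*); -iz when the stem ends in a vowel (*oelbe*, *ju*).
*lehif* — final sound /f/ (a voiceless consonant) → -i → *lehifi*.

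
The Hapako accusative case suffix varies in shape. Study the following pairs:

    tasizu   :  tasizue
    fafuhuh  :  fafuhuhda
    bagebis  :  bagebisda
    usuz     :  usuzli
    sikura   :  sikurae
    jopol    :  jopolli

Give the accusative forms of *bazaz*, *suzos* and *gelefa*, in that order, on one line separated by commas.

The pattern is voicing of the final sound: -da when the stem ends in a voiceless consonant (*fafuhuh*, *bagebis*); -li when the stem ends in a voiced consonant (*usuz*, *jopol*); -e when the stem ends in a vowel (*tasizu*, *sikura*).
*bazaz*: final sound = /z/, a voiced consonant → -li → *bazazli*.
The final sound of *suzos* is /s/, which is a voiceless consonant, so the suffix is -da, giving *suzosda*.
*gelefa*: final sound = /a/, a vowel → -e → *gelefae*.

bazazli, suzosda, gelefae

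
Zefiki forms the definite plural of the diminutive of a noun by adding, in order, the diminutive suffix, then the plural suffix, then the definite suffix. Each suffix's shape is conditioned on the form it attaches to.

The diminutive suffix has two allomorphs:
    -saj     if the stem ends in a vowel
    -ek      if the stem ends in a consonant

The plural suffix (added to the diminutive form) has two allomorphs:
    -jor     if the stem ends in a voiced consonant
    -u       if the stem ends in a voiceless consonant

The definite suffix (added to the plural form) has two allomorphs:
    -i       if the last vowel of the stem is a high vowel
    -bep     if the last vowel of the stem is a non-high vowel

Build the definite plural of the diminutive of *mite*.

mitesajjorbep

The final sound of *mite* is /e/, which is a vowel, so the diminutive suffix is -saj, giving *mitesaj*.
The diminutive form *mitesaj*: final consonant = /j/, voiced → -jor → *mitesajjor*.
Since the last vowel of the plural form *mitesajjor* is /o/ (a non-high vowel), it takes -bep, giving *mitesajjorbep*.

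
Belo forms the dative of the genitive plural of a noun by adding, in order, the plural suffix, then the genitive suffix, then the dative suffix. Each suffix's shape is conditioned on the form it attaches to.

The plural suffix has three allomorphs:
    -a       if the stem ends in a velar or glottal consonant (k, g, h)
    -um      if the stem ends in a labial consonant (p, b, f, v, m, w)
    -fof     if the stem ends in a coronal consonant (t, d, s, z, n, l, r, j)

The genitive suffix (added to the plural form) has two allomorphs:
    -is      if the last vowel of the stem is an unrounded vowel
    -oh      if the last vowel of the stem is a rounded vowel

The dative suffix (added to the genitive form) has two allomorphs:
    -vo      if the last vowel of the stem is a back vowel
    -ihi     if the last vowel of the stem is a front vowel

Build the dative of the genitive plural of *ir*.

irfofohvo

Since the final consonant of *ir* is /r/ (coronal), it takes -fof, giving *irfof*.
The last vowel of the plural form *irfof* is /o/, which is a rounded vowel, so the genitive suffix is -oh, giving *irfofoh*.
The last vowel of the genitive form *irfofoh* is /o/, which is a back vowel, so the dative suffix is -vo, giving *irfofohvo*.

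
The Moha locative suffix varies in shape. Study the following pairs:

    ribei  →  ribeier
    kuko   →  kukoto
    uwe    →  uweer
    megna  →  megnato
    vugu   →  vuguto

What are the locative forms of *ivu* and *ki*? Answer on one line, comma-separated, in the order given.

ivuto, kier

Looking at the last vowel of each stem: -er when the last vowel of the stem is a front vowel (*ribei*, *uwe*); -to when the last vowel of the stem is a back vowel (*kuko*, *megna*, *vugu*).
*ivu* — last vowel /u/ (a back vowel) → -to → *ivuto*.
Since the last vowel of *ki* is /i/ (a front vowel), it takes -er, giving *kier*.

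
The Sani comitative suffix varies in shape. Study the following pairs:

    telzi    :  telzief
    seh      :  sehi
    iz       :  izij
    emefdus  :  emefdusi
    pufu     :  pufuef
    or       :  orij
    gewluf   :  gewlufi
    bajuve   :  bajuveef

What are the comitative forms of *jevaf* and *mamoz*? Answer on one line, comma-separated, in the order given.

jevafi, mamozij

The alternation tracks the final sound of the stem — -i when the stem ends in a voiceless consonant (*seh*, *emefdus*, *gewluf*); -ij when the stem ends in a voiced consonant (*iz*, *or*); -ef when the stem ends in a vowel (*telzi*, *pufu*, *bajuve*).
Since the final sound of *jevaf* is /f/ (a voiceless consonant), it takes -i, giving *jevafi*.
*mamoz* — final sound /z/ (a voiced consonant) → -ij → *mamozij*.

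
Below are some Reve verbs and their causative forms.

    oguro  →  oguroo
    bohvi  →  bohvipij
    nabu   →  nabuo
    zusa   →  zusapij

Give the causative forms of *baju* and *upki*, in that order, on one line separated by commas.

bajuo, upkipij

The pattern is rounding harmony: -o when the last vowel of the stem is a rounded vowel (*oguro*, *nabu*); -pij when the last vowel of the stem is an unrounded vowel (*bohvi*, *zusa*).
The last vowel of *baju* is /u/, which is a rounded vowel, so the suffix is -o, giving *bajuo*.
The last vowel of *upki* is /i/, which is an unrounded vowel, so the suffix is -pij, giving *upkipij*.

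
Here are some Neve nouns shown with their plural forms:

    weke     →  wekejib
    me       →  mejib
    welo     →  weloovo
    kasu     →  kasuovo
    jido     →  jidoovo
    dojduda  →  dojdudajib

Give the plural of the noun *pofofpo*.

pofofpoovo

Looking at the last vowel of each stem: -ovo when the last vowel of the stem is a rounded vowel (*welo*, *kasu*, *jido*); -jib when the last vowel of the stem is an unrounded vowel (*weke*, *me*, *dojduda*).
*pofofpo*: last vowel = /o/, a rounded vowel → -ovo → *pofofpoovo*.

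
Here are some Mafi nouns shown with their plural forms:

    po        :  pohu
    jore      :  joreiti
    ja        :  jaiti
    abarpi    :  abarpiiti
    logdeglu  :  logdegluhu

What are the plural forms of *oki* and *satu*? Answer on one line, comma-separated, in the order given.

Looking at the last vowel of each stem: -hu when the last vowel of the stem is a rounded vowel (*po*, *logdeglu*); -iti when the last vowel of the stem is an unrounded vowel (*jore*, *ja*, *abarpi*).
*oki*: last vowel = /i/, an unrounded vowel → -iti → *okiiti*.
The last vowel of *satu* is /u/, which is a rounded vowel, so the suffix is -hu, giving *satuhu*.

okiiti, satuhu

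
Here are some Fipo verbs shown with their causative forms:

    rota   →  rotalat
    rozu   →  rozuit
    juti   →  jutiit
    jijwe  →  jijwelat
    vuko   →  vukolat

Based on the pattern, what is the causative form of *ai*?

The alternation tracks the last vowel of the stem — -it when the last vowel of the stem is a high vowel (*rozu*, *juti*); -lat when the last vowel of the stem is a non-high vowel (*rota*, *jijwe*, *vuko*).
*ai*: last vowel = /i/, a high vowel → -it → *aiit*.

aiit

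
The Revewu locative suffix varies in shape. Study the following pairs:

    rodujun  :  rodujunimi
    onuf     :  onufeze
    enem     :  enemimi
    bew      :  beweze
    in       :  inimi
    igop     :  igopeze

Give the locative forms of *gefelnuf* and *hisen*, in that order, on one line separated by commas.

The pattern is nasality of the final consonant: -imi when the stem ends in a nasal (*rodujun*, *enem*, *in*); -eze when the stem ends in a non-nasal consonant (*onuf*, *bew*, *igop*).
Since the final consonant of *gefelnuf* is /f/ (non-nasal), it takes -eze, giving *gefelnufeze*.
*hisen*: final consonant = /n/, a nasal → -imi → *hisenimi*.

gefelnufeze, hisenimi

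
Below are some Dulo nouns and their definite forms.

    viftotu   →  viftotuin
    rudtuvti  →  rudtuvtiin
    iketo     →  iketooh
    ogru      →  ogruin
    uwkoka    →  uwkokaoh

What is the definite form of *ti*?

tiin

The suffix is conditioned by the last vowel: -in when the last vowel of the stem is a high vowel (*viftotu*, *rudtuvti*, *ogru*); -oh when the last vowel of the stem is a non-high vowel (*iketo*, *uwkoka*).
Since the last vowel of *ti* is /i/ (a high vowel), it takes -in, giving *tiin*.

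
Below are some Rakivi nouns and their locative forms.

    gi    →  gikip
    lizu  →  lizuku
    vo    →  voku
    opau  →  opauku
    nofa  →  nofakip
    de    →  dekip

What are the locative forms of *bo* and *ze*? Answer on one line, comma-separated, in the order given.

Looking at the last vowel of each stem: -ku when the last vowel of the stem is a rounded vowel (*lizu*, *vo*, *opau*); -kip when the last vowel of the stem is an unrounded vowel (*gi*, *nofa*, *de*).
*bo*: last vowel = /o/, a rounded vowel → -ku → *boku*.
*ze*: last vowel = /e/, an unrounded vowel → -kip → *zekip*.

boku, zekip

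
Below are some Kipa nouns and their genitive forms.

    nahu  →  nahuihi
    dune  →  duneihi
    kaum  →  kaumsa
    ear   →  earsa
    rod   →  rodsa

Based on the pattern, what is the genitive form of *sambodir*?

sambodirsa

The pattern is consonant vs. vowel: -sa when the stem ends in a consonant (*kaum*, *ear*, *rod*); -ihi when the stem ends in a vowel (*nahu*, *dune*).
Since the final sound of *sambodir* is /r/ (a consonant), it takes -sa, giving *sambodirsa*.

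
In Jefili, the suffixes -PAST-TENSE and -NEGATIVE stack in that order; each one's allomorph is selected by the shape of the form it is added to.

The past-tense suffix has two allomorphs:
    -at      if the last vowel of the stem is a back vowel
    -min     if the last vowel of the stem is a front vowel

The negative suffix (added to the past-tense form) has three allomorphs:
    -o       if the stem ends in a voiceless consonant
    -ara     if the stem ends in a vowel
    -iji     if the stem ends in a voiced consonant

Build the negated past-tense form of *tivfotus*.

*tivfotus*: last vowel = /u/, a back vowel → -at → *tivfotusat*.
The past-tense form *tivfotusat* — final sound /t/ (a voiceless consonant) → -o → *tivfotusato*.

tivfotusato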